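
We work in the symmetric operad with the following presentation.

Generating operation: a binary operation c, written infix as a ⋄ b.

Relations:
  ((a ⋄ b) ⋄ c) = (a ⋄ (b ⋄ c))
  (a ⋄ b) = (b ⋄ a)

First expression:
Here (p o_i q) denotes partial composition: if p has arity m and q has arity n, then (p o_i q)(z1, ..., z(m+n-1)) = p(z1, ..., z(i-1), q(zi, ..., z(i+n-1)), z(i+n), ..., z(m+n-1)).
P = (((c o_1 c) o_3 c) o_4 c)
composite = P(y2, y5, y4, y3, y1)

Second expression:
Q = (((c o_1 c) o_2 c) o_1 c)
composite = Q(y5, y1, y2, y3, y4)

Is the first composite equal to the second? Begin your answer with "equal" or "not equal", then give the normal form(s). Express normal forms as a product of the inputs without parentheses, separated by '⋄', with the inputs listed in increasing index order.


equal — both sides give y1 ⋄ y2 ⋄ y3 ⋄ y4 ⋄ y5


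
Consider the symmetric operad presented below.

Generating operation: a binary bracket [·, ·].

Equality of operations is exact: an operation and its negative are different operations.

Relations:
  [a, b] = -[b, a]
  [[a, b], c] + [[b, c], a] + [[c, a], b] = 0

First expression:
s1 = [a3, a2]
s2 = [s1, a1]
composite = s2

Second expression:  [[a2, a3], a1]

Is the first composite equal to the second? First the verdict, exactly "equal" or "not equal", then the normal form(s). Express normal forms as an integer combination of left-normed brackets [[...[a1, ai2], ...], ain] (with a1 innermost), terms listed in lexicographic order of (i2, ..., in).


not equal — first [[a1, a2], a3] - [[a1, a3], a2], second -[[a1, a2], a3] + [[a1, a3], a2]


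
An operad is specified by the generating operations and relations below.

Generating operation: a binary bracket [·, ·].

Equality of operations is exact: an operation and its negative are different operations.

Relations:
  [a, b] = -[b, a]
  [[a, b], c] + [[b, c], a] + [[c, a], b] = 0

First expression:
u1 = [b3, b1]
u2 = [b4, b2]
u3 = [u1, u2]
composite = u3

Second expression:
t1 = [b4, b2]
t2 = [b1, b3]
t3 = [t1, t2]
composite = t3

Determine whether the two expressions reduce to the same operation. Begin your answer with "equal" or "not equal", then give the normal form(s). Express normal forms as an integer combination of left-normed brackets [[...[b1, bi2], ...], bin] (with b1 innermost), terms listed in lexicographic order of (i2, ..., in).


equal; both compose to [[[b1, b3], b2], b4] - [[[b1, b3], b4], b2]

The first expression, normalized: [[[b1, b3], b2], b4] - [[[b1, b3], b4], b2]
The second expression, normalized: [[[b1, b3], b2], b4] - [[[b1, b3], b4], b2]
The normal forms match — equal.


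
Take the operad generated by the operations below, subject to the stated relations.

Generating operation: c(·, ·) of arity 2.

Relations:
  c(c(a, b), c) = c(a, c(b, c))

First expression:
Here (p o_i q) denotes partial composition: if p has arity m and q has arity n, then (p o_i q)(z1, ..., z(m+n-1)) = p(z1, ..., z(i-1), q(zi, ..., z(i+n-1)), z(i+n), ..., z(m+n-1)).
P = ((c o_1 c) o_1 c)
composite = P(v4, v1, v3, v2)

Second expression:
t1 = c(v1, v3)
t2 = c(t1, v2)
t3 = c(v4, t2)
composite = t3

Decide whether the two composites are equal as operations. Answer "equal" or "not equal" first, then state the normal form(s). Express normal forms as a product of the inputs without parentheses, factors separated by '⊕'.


equal — both sides give v4 ⊕ v1 ⊕ v3 ⊕ v2

The first composite normalizes to v4 ⊕ v1 ⊕ v3 ⊕ v2
The second composite normalizes to v4 ⊕ v1 ⊕ v3 ⊕ v2
Both agree, so they are equal.


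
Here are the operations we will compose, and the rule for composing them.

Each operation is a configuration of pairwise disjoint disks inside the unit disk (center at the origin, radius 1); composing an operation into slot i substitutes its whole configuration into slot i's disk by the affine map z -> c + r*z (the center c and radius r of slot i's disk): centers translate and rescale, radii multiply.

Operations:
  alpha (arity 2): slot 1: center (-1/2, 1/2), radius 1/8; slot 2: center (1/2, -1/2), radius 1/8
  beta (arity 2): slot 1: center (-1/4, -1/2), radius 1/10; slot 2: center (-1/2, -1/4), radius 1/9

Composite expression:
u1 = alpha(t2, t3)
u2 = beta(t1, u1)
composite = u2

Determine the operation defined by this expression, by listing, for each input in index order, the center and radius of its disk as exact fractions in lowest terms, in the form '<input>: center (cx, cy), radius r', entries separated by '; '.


t1: center (-1/4, -1/2), radius 1/10; t2: center (-5/9, -7/36), radius 1/72; t3: center (-4/9, -11/36), radius 1/72

Only the slot chain above each t matters under beta; compose those maps.
input t1: composing its 1 substitution step yields center (-1/4, -1/2), radius 1/10
input t2: composing its 2 substitution steps yields center (-5/9, -7/36), radius 1/72
input t3: composing its 2 substitution steps yields center (-4/9, -11/36), radius 1/72


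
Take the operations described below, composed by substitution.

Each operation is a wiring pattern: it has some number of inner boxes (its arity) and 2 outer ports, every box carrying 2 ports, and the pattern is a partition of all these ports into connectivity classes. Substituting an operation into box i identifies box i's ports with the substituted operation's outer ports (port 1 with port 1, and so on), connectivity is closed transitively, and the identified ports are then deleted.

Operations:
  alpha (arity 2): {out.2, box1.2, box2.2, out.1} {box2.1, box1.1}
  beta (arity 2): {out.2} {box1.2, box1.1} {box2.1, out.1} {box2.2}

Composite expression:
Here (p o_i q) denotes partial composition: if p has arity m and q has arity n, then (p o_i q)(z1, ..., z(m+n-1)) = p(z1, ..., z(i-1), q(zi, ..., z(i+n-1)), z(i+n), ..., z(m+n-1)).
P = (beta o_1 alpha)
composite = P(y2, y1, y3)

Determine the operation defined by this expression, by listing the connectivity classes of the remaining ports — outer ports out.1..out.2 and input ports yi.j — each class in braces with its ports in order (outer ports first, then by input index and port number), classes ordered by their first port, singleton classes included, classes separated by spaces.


{out.1, y3.1} {out.2} {y1.1, y2.1} {y1.2, y2.2} {y3.2}


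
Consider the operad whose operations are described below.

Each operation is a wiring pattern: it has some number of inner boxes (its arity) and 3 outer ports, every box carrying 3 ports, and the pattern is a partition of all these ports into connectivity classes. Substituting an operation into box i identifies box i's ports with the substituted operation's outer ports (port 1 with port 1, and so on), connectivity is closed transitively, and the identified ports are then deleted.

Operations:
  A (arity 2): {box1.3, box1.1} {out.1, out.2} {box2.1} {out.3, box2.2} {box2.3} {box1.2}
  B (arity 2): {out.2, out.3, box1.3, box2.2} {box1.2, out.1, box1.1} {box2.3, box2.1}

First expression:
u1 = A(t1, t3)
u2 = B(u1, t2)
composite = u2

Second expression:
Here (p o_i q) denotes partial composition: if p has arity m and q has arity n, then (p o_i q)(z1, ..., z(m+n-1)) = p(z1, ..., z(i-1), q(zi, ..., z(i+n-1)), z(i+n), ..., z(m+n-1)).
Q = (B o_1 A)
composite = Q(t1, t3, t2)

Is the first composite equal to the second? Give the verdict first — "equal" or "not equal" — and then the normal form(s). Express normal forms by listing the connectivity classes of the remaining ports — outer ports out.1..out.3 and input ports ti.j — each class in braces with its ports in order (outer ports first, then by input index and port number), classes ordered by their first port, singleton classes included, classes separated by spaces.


Reducing the first expression gives {out.1} {out.2, out.3, t2.2, t3.2} {t1.1, t1.3} {t1.2} {t2.1, t2.3} {t3.1} {t3.3}
Reducing the second expression gives {out.1} {out.2, out.3, t2.2, t3.2} {t1.1, t1.3} {t1.2} {t2.1, t2.3} {t3.1} {t3.3}
Identical normal forms: equal.

equal; both compose to {out.1} {out.2, out.3, t2.2, t3.2} {t1.1, t1.3} {t1.2} {t2.1, t2.3} {t3.1} {t3.3}


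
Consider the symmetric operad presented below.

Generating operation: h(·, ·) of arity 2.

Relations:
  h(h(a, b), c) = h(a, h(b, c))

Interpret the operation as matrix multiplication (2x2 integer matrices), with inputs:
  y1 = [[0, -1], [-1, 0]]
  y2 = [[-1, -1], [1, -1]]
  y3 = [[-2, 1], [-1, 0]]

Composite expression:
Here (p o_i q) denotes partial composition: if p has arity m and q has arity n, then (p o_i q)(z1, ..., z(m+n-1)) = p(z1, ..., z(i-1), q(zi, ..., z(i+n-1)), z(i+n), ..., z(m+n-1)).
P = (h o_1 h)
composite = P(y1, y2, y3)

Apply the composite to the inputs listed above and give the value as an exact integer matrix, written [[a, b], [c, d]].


[[1, -1], [-3, 1]]

h(y1, y2) = [[-1, 1], [1, 1]]
h(h(y1, y2), y3) = [[1, -1], [-3, 1]]


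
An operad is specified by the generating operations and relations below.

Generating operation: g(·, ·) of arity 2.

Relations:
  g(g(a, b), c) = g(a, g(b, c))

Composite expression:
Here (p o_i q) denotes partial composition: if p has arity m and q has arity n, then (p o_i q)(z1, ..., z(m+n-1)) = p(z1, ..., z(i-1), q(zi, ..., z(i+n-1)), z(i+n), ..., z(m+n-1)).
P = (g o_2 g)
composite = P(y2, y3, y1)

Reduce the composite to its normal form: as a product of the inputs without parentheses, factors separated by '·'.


y2 · y3 · y1

The g-tree's shape is irrelevant; the y-reading-order decides.
g(y3, y1) linearizes to y3 · y1
g(y2, g(y3, y1)) linearizes to y2 · y3 · y1


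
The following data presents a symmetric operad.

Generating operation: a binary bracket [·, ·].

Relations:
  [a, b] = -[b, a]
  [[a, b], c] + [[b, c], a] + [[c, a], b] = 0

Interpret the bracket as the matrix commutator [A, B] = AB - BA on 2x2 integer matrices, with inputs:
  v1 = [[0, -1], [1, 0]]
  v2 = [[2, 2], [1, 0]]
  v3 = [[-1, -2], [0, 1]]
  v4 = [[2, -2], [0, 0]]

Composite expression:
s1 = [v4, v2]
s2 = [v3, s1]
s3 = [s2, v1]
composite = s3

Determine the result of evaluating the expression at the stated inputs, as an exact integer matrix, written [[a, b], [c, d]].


[v4, v2] = [[-2, 8], [-2, 2]]
[v3, [v4, v2]] = [[4, -24], [-4, -4]]
[[v3, [v4, v2]], v1] = [[-28, -8], [-8, 28]]

[[-28, -8], [-8, 28]]


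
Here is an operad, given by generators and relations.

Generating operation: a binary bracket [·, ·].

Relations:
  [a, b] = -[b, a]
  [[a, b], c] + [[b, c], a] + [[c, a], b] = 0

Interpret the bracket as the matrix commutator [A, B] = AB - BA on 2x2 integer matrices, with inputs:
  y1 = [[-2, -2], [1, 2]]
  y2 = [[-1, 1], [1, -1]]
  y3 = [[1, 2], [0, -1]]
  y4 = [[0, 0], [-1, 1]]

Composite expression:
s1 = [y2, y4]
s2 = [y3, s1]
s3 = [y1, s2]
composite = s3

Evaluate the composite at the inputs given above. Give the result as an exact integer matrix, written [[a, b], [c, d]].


[[-10, -32], [4, 10]]

[y2, y4] = [[-1, 1], [-1, 1]]
[y3, [y2, y4]] = [[-2, 6], [2, 2]]
[y1, [y3, [y2, y4]]] = [[-10, -32], [4, 10]]


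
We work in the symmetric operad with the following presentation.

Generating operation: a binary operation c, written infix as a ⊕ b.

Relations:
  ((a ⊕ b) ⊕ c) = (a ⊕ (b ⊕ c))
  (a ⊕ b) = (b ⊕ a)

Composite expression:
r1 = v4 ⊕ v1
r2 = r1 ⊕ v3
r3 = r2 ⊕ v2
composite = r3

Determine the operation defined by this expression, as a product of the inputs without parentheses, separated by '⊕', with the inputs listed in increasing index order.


v1 ⊕ v2 ⊕ v3 ⊕ v4

Shape and order are irrelevant to c; the v-input set decides.
(v4 ⊕ v1) reduces to v4 ⊕ v1
((v4 ⊕ v1) ⊕ v3) reduces to v4 ⊕ v1 ⊕ v3
(((v4 ⊕ v1) ⊕ v3) ⊕ v2) reduces to v4 ⊕ v1 ⊕ v3 ⊕ v2
sorting the factors by input index: v1 ⊕ v2 ⊕ v3 ⊕ v4


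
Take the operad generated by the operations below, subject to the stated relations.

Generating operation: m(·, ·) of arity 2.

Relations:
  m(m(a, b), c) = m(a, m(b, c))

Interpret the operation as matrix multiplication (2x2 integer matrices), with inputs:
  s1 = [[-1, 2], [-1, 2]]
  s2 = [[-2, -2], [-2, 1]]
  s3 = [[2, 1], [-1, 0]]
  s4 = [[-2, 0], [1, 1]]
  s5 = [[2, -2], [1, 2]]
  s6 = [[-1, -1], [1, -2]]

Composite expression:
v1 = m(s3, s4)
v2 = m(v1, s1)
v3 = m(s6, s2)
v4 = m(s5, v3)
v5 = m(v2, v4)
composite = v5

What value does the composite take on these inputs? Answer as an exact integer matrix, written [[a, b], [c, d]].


[[-24, 48], [24, -48]]


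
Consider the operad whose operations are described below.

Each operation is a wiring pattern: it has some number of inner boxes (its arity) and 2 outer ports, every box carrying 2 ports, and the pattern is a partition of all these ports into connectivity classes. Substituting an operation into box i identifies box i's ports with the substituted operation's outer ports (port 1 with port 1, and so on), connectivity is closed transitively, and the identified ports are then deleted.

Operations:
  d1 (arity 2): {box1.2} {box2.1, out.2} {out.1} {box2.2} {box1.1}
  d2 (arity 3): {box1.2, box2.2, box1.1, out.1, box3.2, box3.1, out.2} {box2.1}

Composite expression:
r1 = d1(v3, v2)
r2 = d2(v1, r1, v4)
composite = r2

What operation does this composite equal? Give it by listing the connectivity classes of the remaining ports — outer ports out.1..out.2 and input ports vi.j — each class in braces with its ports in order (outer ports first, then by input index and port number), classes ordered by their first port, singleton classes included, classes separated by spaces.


{out.1, out.2, v1.1, v1.2, v2.1, v4.1, v4.2} {v2.2} {v3.1} {v3.2}

Substituting into d2 glues patterns; closure does the rest.
d1 over (v3, v2) gives {out.1} {out.2, v2.1} {v2.2} {v3.1} {v3.2}, out.j being that stage's outer ports
d2 over (v1, v3, v2, v4) gives {out.1, out.2, v1.1, v1.2, v2.1, v4.1, v4.2} {v2.2} {v3.1} {v3.2}, out.j being that stage's outer ports


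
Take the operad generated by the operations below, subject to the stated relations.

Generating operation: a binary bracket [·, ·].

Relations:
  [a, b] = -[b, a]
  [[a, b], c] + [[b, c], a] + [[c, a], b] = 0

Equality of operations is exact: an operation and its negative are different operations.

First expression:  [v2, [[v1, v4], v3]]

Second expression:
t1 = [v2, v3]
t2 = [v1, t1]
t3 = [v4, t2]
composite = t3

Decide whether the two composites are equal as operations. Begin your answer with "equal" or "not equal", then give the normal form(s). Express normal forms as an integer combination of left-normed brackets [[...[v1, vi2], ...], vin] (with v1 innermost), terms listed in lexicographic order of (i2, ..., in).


The first expression, normalized: -[[[v1, v4], v3], v2]
The second expression, normalized: -[[[v1, v2], v3], v4] + [[[v1, v3], v2], v4]
Distinct normal forms: not equal.

not equal: they reduce to -[[[v1, v4], v3], v2] and -[[[v1, v2], v3], v4] + [[[v1, v3], v2], v4]


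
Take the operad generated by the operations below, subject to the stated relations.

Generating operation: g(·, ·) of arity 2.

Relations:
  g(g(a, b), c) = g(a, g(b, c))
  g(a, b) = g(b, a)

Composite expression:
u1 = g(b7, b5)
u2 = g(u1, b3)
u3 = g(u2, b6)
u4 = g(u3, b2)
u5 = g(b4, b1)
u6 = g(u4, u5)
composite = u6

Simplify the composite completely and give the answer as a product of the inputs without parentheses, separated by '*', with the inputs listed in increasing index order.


b1 * b2 * b3 * b4 * b5 * b6 * b7

Both nesting and order wash out for g; what remains is which b's occur.
g(b7, b5) spells out as b7 * b5
g(g(b7, b5), b3) spells out as b7 * b5 * b3
g(g(g(b7, b5), b3), b6) spells out as b7 * b5 * b3 * b6
g(g(g(g(b7, b5), b3), b6), b2) spells out as b7 * b5 * b3 * b6 * b2
g(b4, b1) spells out as b4 * b1
g(g(g(g(g(b7, b5), b3), b6), b2), g(b4, b1)) spells out as b7 * b5 * b3 * b6 * b2 * b4 * b1
sorting the factors by input index: b1 * b2 * b3 * b4 * b5 * b6 * b7


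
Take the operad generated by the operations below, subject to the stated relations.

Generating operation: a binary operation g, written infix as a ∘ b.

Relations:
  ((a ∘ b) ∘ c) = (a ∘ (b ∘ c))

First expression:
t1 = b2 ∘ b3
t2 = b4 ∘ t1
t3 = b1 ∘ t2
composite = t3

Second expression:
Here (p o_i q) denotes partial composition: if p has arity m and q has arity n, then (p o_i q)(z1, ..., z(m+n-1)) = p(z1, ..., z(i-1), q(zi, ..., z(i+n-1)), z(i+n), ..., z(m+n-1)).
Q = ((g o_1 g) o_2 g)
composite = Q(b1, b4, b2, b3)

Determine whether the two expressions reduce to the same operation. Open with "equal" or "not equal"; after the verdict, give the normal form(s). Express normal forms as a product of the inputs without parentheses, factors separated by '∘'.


In normal form, the first expression is b1 ∘ b4 ∘ b2 ∘ b3
In normal form, the second expression is b1 ∘ b4 ∘ b2 ∘ b3
Same normal form: equal.

equal — both sides give b1 ∘ b4 ∘ b2 ∘ b3


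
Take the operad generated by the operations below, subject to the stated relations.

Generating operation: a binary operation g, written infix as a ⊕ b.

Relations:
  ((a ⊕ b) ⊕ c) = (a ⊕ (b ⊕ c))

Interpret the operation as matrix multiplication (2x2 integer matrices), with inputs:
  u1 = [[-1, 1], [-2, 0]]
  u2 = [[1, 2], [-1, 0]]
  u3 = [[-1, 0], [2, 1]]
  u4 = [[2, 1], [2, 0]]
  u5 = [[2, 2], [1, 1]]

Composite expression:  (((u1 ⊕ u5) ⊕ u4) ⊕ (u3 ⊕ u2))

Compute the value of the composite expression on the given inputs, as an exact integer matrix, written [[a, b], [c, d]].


[[3, 4], [12, 16]]

(u1 ⊕ u5) = [[-1, -1], [-4, -4]]
((u1 ⊕ u5) ⊕ u4) = [[-4, -1], [-16, -4]]
(u3 ⊕ u2) = [[-1, -2], [1, 4]]
(((u1 ⊕ u5) ⊕ u4) ⊕ (u3 ⊕ u2)) = [[3, 4], [12, 16]]


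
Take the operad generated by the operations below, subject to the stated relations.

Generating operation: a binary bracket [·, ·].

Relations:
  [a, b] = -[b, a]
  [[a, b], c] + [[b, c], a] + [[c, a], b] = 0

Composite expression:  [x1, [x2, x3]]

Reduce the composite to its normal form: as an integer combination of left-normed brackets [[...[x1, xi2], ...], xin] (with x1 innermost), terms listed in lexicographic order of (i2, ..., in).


Expand each bracket as ab - ba; the x1-initial words give the coefficients.
Composite bracket: [x1, [x2, x3]]
Each bracket splits as ab - ba, giving 4 signed words (2^2 = 4).
Coefficients come from the x1-initial words:
  from x1x2x3, sign +1: term +[[x1, x2], x3]
  from x1x3x2, sign -1: term -[[x1, x3], x2]

[[x1, x2], x3] - [[x1, x3], x2]


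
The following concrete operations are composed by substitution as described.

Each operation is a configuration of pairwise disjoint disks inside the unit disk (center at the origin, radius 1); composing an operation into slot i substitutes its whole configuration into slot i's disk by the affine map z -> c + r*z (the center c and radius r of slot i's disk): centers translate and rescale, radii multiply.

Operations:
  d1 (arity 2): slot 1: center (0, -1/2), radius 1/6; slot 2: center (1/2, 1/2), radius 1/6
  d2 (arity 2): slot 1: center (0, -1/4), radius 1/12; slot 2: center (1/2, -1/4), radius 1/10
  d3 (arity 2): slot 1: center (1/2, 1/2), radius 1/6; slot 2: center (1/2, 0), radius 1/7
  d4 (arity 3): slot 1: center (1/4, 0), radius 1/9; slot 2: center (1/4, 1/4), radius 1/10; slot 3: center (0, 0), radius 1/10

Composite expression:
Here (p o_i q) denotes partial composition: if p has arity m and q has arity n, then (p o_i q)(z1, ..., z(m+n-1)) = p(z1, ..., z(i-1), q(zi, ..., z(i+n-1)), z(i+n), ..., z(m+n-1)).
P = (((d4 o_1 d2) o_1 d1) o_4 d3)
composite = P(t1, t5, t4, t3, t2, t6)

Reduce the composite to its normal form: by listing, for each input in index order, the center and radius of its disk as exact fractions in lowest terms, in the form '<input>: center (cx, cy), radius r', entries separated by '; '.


t1: center (1/4, -7/216), radius 1/648; t2: center (3/10, 1/4), radius 1/70; t3: center (3/10, 3/10), radius 1/60; t4: center (11/36, -1/36), radius 1/90; t5: center (55/216, -5/216), radius 1/648; t6: center (0, 0), radius 1/10

Follow each t-input down from d4: c' goes to c + r*c', radius to r*r'.
input t1: composing its 3 substitution steps yields center (1/4, -7/216), radius 1/648
input t5: composing its 3 substitution steps yields center (55/216, -5/216), radius 1/648
input t4: composing its 2 substitution steps yields center (11/36, -1/36), radius 1/90
input t3: composing its 2 substitution steps yields center (3/10, 3/10), radius 1/60
input t2: composing its 2 substitution steps yields center (3/10, 1/4), radius 1/70
input t6: composing its 1 substitution step yields center (0, 0), radius 1/10


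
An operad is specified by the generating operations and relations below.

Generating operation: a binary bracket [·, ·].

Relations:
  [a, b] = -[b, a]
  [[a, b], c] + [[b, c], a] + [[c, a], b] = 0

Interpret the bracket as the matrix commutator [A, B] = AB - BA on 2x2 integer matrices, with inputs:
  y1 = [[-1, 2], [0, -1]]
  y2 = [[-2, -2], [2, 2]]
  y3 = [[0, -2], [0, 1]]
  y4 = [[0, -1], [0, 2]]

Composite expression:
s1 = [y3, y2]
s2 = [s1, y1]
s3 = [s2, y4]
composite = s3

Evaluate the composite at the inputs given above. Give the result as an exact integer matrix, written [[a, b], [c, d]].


[[0, -24], [0, 0]]

[y3, y2] = [[-4, -6], [2, 4]]
[[y3, y2], y1] = [[-4, -16], [0, 4]]
[[[y3, y2], y1], y4] = [[0, -24], [0, 0]]


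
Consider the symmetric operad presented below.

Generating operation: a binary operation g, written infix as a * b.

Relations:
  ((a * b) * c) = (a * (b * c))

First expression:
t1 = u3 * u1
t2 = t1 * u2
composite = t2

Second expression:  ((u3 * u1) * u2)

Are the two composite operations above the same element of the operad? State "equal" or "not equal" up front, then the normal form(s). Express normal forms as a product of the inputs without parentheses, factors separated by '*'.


Reducing the first expression gives u3 * u1 * u2
Reducing the second expression gives u3 * u1 * u2
Same normal form: equal.

equal — both sides give u3 * u1 * u2


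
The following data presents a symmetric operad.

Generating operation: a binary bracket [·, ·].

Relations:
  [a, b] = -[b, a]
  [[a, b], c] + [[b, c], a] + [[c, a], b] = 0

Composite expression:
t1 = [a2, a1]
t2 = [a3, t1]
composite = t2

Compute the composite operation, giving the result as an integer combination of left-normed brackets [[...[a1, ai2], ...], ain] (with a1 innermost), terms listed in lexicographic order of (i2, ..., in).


A multilinear Lie element is pinned by a1-initial words (a1 innermost).
Composite bracket: [a3, [a2, a1]]
Expanding via [a, b] = ab - ba: 4 signed words (2^2 = 4).
Coefficients come from the a1-initial words:
  a1a2a3 (sign +1) contributes +[[a1, a2], a3]

[[a1, a2], a3]


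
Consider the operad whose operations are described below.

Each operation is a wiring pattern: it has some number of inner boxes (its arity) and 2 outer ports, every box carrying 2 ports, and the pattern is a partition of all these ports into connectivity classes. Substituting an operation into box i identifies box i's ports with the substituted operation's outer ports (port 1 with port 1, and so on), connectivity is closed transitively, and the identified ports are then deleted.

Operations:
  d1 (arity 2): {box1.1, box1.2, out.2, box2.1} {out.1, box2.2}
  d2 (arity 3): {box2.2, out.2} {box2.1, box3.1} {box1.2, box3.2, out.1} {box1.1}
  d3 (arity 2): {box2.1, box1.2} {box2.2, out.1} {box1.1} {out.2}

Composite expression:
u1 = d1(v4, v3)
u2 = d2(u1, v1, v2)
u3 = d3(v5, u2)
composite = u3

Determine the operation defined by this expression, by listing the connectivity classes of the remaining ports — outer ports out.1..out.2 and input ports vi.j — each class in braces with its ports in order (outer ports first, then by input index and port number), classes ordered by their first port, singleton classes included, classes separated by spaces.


Substituting into d3 glues patterns; closure does the rest.
d1 over (v4, v3) gives {out.1, v3.2} {out.2, v3.1, v4.1, v4.2}, out.j being that stage's outer ports
d2 over (v4, v3, v1, v2) gives {out.1, v2.2, v3.1, v4.1, v4.2} {out.2, v1.2} {v1.1, v2.1} {v3.2}, out.j being that stage's outer ports
d3 over (v5, v4, v3, v1, v2) gives {out.1, v1.2} {out.2} {v1.1, v2.1} {v2.2, v3.1, v4.1, v4.2, v5.2} {v3.2} {v5.1}, out.j being that stage's outer ports

{out.1, v1.2} {out.2} {v1.1, v2.1} {v2.2, v3.1, v4.1, v4.2, v5.2} {v3.2} {v5.1}


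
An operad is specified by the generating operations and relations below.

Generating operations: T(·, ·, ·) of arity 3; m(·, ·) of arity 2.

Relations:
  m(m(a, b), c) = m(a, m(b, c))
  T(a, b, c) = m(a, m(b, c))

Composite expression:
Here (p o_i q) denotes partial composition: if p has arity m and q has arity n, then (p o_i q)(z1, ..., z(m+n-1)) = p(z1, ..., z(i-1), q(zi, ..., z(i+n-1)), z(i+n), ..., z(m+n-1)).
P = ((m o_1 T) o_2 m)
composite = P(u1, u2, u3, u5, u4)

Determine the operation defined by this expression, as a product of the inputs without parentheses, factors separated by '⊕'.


u1 ⊕ u2 ⊕ u3 ⊕ u5 ⊕ u4

All parenthesizations of m agree; list the u-inputs left to right.
m(u2, u3) flattens to u2 ⊕ u3
T(u1, m(u2, u3), u5) flattens to u1 ⊕ u2 ⊕ u3 ⊕ u5
m(T(u1, m(u2, u3), u5), u4) flattens to u1 ⊕ u2 ⊕ u3 ⊕ u5 ⊕ u4


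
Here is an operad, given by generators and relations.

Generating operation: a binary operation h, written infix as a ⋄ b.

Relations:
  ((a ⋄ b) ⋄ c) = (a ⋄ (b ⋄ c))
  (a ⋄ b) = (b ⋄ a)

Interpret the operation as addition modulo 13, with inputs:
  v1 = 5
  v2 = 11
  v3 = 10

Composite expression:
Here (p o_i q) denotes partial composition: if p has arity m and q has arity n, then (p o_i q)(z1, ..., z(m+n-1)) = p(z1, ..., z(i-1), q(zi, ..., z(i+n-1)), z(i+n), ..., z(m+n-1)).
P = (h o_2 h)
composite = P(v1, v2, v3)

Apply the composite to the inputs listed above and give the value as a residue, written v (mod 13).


0 (mod 13)

(v2 ⋄ v3) = 8
(v1 ⋄ (v2 ⋄ v3)) = 0


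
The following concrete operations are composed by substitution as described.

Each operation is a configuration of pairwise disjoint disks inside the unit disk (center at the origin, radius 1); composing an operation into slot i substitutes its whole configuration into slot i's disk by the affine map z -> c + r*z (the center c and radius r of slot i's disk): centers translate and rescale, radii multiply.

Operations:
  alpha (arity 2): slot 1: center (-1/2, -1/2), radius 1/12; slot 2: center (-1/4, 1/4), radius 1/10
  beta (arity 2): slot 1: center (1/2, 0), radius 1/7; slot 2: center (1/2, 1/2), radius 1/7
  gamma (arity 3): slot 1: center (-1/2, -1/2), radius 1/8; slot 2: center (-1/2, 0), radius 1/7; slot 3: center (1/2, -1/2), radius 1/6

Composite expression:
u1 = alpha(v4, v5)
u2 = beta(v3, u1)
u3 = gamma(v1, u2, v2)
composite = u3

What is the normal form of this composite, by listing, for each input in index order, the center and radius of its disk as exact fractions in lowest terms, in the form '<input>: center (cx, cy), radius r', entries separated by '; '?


v1: center (-1/2, -1/2), radius 1/8; v2: center (1/2, -1/2), radius 1/6; v3: center (-3/7, 0), radius 1/49; v4: center (-43/98, 3/49), radius 1/588; v5: center (-85/196, 15/196), radius 1/490


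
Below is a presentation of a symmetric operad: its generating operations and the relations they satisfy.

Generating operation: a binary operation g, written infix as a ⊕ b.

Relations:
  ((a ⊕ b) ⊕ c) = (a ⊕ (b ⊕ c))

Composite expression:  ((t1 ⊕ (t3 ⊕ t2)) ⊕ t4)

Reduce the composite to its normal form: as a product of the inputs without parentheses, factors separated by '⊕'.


t1 ⊕ t3 ⊕ t2 ⊕ t4


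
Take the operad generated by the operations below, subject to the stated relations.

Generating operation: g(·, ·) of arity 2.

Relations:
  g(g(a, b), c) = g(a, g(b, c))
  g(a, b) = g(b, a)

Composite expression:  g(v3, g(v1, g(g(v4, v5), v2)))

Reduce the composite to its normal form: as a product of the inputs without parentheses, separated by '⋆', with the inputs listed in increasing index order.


v1 ⋆ v2 ⋆ v3 ⋆ v4 ⋆ v5

Both nesting and order wash out for g; what remains is which v's occur.
g(v4, v5) flattens to v4 ⋆ v5
g(g(v4, v5), v2) flattens to v4 ⋆ v5 ⋆ v2
g(v1, g(g(v4, v5), v2)) flattens to v1 ⋆ v4 ⋆ v5 ⋆ v2
g(v3, g(v1, g(g(v4, v5), v2))) flattens to v3 ⋆ v1 ⋆ v4 ⋆ v5 ⋆ v2
the factors in increasing index order: v1 ⋆ v2 ⋆ v3 ⋆ v4 ⋆ v5


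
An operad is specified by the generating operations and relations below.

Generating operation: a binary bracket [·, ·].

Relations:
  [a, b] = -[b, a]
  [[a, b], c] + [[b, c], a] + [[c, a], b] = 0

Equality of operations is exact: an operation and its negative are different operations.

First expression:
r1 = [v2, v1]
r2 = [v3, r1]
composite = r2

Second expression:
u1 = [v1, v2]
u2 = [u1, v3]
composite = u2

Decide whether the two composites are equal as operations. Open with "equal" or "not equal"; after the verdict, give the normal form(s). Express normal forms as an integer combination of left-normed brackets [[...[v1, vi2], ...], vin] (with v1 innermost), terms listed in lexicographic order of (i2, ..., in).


equal — both sides give [[v1, v2], v3]

The first expression reduces to [[v1, v2], v3]
The second expression reduces to [[v1, v2], v3]
Same normal form: equal.


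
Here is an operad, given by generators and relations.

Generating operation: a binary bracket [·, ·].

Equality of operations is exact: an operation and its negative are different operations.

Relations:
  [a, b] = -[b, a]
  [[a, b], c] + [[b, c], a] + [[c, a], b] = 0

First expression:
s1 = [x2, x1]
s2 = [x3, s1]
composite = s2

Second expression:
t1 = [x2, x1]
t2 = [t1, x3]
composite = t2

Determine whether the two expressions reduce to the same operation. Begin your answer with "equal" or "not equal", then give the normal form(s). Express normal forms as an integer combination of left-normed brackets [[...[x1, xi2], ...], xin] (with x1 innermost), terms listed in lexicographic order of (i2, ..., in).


not equal: they reduce to [[x1, x2], x3] and -[[x1, x2], x3]

The first expression reduces to [[x1, x2], x3]
The second expression reduces to -[[x1, x2], x3]
Distinct normal forms: not equal.


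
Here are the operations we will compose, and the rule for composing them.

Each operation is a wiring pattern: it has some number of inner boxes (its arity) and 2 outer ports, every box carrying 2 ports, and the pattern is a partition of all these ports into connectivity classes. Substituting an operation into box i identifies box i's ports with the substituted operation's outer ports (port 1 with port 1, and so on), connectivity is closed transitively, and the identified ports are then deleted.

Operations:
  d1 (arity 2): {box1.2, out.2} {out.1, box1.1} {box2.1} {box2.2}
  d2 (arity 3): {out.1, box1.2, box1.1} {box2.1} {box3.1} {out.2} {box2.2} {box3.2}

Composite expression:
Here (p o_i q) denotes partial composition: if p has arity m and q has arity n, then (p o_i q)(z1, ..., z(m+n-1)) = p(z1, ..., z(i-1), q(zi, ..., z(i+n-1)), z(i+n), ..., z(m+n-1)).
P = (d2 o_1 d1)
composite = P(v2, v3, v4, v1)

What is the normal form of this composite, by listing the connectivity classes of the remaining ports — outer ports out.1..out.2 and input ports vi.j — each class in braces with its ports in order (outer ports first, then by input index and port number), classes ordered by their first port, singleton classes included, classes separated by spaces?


{out.1, v2.1, v2.2} {out.2} {v1.1} {v1.2} {v3.1} {v3.2} {v4.1} {v4.2}

Connectivity passes through glued d2-boundaries; trace each wire chain.
after d1, the pattern on (v2, v3) reads {out.1, v2.1} {out.2, v2.2} {v3.1} {v3.2} (out.j = its outer ports)
after d2, the pattern on (v2, v3, v4, v1) reads {out.1, v2.1, v2.2} {out.2} {v1.1} {v1.2} {v3.1} {v3.2} {v4.1} {v4.2} (out.j = its outer ports)


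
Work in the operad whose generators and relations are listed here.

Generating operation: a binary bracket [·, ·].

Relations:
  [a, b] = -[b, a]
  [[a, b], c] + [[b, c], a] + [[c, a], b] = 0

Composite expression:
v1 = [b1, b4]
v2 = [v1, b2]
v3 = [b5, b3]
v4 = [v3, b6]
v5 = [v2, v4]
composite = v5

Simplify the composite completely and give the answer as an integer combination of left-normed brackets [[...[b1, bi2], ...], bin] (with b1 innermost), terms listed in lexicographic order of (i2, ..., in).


-[[[[[b1, b4], b2], b3], b5], b6] + [[[[[b1, b4], b2], b5], b3], b6] + [[[[[b1, b4], b2], b6], b3], b5] - [[[[[b1, b4], b2], b6], b5], b3]

In the tensor algebra, words opening b1 carry the b1-anchored form.
Composite bracket: [[[b1, b4], b2], [[b5, b3], b6]]
Expanding via [a, b] = ab - ba: 32 signed words (2^5 = 32).
Only words starting with b1 matter:
  b1b4b2b3b5b6 appears with sign -1, giving the term -[[[[[b1, b4], b2], b3], b5], b6]
  b1b4b2b5b3b6 appears with sign +1, giving the term +[[[[[b1, b4], b2], b5], b3], b6]
  b1b4b2b6b3b5 appears with sign +1, giving the term +[[[[[b1, b4], b2], b6], b3], b5]
  b1b4b2b6b5b3 appears with sign -1, giving the term -[[[[[b1, b4], b2], b6], b5], b3]


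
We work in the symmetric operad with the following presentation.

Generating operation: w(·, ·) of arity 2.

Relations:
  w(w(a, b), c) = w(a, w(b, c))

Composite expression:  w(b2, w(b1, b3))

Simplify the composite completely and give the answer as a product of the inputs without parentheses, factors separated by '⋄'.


b2 ⋄ b1 ⋄ b3

All parenthesizations of w agree; list the b-inputs left to right.
w(b1, b3) collapses to b1 ⋄ b3
w(b2, w(b1, b3)) collapses to b2 ⋄ b1 ⋄ b3


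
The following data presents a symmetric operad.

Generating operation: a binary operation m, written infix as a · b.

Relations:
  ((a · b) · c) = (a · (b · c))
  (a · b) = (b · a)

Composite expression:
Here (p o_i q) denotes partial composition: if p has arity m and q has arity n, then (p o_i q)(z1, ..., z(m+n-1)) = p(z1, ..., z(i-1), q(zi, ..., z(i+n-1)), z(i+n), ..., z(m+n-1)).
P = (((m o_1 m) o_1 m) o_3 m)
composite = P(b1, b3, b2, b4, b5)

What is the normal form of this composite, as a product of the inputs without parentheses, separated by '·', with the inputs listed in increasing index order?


b1 · b2 · b3 · b4 · b5

Shape and order are irrelevant to m; the b-input set decides.
(b1 · b3) flattens to b1 · b3
(b2 · b4) flattens to b2 · b4
((b1 · b3) · (b2 · b4)) flattens to b1 · b3 · b2 · b4
(((b1 · b3) · (b2 · b4)) · b5) flattens to b1 · b3 · b2 · b4 · b5
reordering the factors by index: b1 · b2 · b3 · b4 · b5


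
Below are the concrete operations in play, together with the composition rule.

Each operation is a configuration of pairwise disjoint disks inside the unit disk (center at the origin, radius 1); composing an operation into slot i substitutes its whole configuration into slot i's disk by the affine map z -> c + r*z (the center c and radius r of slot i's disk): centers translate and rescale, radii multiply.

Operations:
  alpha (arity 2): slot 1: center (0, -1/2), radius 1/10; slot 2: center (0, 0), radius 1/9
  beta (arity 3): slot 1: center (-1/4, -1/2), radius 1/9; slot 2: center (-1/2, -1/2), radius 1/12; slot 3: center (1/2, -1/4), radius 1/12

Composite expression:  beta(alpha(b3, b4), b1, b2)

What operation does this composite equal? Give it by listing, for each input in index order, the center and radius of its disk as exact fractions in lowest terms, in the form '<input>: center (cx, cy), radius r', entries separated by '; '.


b1: center (-1/2, -1/2), radius 1/12; b2: center (1/2, -1/4), radius 1/12; b3: center (-1/4, -5/9), radius 1/90; b4: center (-1/4, -1/2), radius 1/81

Nesting under beta composes maps z -> c + r*z down each b-path.
b3 passes through 2 substitutions, ending at center (-1/4, -5/9), radius 1/90
b4 passes through 2 substitutions, ending at center (-1/4, -1/2), radius 1/81
b1 passes through 1 substitution, ending at center (-1/2, -1/2), radius 1/12
b2 passes through 1 substitution, ending at center (1/2, -1/4), radius 1/12


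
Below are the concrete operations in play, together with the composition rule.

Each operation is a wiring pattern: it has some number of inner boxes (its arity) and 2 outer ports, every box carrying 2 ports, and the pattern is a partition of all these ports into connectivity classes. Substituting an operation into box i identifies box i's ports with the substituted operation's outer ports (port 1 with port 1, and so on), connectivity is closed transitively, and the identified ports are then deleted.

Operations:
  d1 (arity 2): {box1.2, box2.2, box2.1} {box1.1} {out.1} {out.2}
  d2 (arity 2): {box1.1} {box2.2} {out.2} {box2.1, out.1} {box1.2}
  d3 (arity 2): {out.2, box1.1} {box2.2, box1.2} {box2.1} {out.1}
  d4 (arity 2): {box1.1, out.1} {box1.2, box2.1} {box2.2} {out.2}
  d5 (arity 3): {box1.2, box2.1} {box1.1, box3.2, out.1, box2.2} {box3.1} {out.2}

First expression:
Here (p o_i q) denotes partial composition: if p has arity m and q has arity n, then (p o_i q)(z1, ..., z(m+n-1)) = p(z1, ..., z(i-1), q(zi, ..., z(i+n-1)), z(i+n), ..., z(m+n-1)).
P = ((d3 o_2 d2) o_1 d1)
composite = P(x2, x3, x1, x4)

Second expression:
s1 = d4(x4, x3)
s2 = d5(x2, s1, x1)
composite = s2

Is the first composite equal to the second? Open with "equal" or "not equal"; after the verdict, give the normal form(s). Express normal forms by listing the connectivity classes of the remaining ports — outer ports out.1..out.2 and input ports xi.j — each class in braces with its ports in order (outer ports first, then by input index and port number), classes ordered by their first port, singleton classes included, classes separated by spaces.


not equal; the first gives {out.1} {out.2} {x1.1} {x1.2} {x2.1} {x2.2, x3.1, x3.2} {x4.1} {x4.2} and the second {out.1, x1.2, x2.1} {out.2} {x1.1} {x2.2, x4.1} {x3.1, x4.2} {x3.2}

The first composite normalizes to {out.1} {out.2} {x1.1} {x1.2} {x2.1} {x2.2, x3.1, x3.2} {x4.1} {x4.2}
The second composite normalizes to {out.1, x1.2, x2.1} {out.2} {x1.1} {x2.2, x4.1} {x3.1, x4.2} {x3.2}
Distinct normal forms: not equal.


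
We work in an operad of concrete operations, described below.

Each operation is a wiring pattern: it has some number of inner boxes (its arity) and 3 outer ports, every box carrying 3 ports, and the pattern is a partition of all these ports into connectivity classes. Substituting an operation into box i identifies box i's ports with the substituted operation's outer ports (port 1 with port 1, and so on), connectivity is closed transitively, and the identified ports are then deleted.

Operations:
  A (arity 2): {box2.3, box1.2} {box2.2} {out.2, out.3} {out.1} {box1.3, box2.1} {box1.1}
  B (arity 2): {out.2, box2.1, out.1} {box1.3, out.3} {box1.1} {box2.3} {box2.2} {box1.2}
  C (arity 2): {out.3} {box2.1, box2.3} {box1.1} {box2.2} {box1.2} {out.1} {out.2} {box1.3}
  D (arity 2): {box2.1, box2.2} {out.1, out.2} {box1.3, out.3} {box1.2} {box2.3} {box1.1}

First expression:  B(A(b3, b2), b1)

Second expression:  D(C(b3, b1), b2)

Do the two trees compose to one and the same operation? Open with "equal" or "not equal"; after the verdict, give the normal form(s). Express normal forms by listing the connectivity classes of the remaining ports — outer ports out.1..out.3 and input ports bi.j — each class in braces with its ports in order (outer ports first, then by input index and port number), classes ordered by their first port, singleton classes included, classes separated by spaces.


The first expression, normalized: {out.1, out.2, b1.1} {out.3} {b1.2} {b1.3} {b2.1, b3.3} {b2.2} {b2.3, b3.2} {b3.1}
The second expression, normalized: {out.1, out.2} {out.3} {b1.1, b1.3} {b1.2} {b2.1, b2.2} {b2.3} {b3.1} {b3.2} {b3.3}
The normal forms differ: not equal.

not equal; the first gives {out.1, out.2, b1.1} {out.3} {b1.2} {b1.3} {b2.1, b3.3} {b2.2} {b2.3, b3.2} {b3.1} and the second {out.1, out.2} {out.3} {b1.1, b1.3} {b1.2} {b2.1, b2.2} {b2.3} {b3.1} {b3.2} {b3.3}


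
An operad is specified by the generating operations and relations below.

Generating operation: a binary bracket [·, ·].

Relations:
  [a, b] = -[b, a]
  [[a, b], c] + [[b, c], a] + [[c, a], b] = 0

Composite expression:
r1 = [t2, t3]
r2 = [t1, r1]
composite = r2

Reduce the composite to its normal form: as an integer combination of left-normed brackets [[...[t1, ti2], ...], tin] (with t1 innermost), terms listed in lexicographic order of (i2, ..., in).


[[t1, t2], t3] - [[t1, t3], t2]

In the tensor algebra, words opening t1 carry the t1-anchored form.
Composite bracket: [t1, [t2, t3]]
Expanding via [a, b] = ab - ba: 4 signed words (2^2 = 4).
Only words starting with t1 matter:
  the word t1t2t3 carries sign +1 and contributes +[[t1, t2], t3]
  the word t1t3t2 carries sign -1 and contributes -[[t1, t3], t2]
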